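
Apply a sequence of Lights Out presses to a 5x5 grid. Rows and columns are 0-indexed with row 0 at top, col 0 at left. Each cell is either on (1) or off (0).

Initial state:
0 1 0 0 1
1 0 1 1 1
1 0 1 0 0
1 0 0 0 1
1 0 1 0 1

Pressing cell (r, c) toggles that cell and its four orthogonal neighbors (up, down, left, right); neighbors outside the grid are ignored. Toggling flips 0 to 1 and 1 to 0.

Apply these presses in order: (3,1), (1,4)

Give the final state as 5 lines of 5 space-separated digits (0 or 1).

Answer: 0 1 0 0 0
1 0 1 0 0
1 1 1 0 1
0 1 1 0 1
1 1 1 0 1

Derivation:
After press 1 at (3,1):
0 1 0 0 1
1 0 1 1 1
1 1 1 0 0
0 1 1 0 1
1 1 1 0 1

After press 2 at (1,4):
0 1 0 0 0
1 0 1 0 0
1 1 1 0 1
0 1 1 0 1
1 1 1 0 1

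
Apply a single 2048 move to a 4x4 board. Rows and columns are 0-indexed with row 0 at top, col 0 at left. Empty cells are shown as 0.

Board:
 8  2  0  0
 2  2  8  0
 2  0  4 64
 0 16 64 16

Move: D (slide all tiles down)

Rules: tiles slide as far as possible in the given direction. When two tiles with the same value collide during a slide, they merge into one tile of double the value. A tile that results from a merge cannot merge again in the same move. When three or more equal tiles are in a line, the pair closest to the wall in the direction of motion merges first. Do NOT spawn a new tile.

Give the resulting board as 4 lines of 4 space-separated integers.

Answer:  0  0  0  0
 0  0  8  0
 8  4  4 64
 4 16 64 16

Derivation:
Slide down:
col 0: [8, 2, 2, 0] -> [0, 0, 8, 4]
col 1: [2, 2, 0, 16] -> [0, 0, 4, 16]
col 2: [0, 8, 4, 64] -> [0, 8, 4, 64]
col 3: [0, 0, 64, 16] -> [0, 0, 64, 16]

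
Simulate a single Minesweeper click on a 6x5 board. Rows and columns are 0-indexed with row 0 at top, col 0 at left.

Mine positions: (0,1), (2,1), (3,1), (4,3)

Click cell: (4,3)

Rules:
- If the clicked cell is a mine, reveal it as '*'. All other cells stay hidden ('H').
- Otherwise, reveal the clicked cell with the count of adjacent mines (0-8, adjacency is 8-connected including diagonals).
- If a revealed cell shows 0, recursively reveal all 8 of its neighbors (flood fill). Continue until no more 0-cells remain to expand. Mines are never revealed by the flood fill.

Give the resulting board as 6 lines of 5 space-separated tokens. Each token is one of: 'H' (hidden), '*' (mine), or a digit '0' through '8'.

H H H H H
H H H H H
H H H H H
H H H H H
H H H * H
H H H H H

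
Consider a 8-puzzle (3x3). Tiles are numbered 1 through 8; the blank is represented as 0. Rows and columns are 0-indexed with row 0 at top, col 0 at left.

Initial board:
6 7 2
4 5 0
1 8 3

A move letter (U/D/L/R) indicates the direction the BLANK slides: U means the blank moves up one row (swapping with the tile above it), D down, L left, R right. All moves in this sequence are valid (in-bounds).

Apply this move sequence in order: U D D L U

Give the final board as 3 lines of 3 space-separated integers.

After move 1 (U):
6 7 0
4 5 2
1 8 3

After move 2 (D):
6 7 2
4 5 0
1 8 3

After move 3 (D):
6 7 2
4 5 3
1 8 0

After move 4 (L):
6 7 2
4 5 3
1 0 8

After move 5 (U):
6 7 2
4 0 3
1 5 8

Answer: 6 7 2
4 0 3
1 5 8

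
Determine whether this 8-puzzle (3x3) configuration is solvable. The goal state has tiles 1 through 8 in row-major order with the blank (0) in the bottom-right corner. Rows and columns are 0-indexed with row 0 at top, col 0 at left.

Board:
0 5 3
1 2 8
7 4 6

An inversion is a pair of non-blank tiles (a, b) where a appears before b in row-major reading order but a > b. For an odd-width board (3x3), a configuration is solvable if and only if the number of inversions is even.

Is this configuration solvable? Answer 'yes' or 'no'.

Inversions (pairs i<j in row-major order where tile[i] > tile[j] > 0): 11
11 is odd, so the puzzle is not solvable.

Answer: no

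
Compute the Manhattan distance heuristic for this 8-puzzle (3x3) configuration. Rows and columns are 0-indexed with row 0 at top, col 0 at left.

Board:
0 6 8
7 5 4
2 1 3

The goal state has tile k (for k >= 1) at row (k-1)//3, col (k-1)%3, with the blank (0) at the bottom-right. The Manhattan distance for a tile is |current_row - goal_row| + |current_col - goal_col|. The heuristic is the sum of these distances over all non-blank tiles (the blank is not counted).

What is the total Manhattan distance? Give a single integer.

Answer: 16

Derivation:
Tile 6: at (0,1), goal (1,2), distance |0-1|+|1-2| = 2
Tile 8: at (0,2), goal (2,1), distance |0-2|+|2-1| = 3
Tile 7: at (1,0), goal (2,0), distance |1-2|+|0-0| = 1
Tile 5: at (1,1), goal (1,1), distance |1-1|+|1-1| = 0
Tile 4: at (1,2), goal (1,0), distance |1-1|+|2-0| = 2
Tile 2: at (2,0), goal (0,1), distance |2-0|+|0-1| = 3
Tile 1: at (2,1), goal (0,0), distance |2-0|+|1-0| = 3
Tile 3: at (2,2), goal (0,2), distance |2-0|+|2-2| = 2
Sum: 2 + 3 + 1 + 0 + 2 + 3 + 3 + 2 = 16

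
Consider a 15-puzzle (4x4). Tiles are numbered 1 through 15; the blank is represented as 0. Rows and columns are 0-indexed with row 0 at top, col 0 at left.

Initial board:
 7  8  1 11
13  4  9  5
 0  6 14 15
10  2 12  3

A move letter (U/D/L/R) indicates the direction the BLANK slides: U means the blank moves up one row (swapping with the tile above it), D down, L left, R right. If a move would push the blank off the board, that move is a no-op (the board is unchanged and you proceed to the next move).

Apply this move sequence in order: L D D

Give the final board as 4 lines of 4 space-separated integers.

After move 1 (L):
 7  8  1 11
13  4  9  5
 0  6 14 15
10  2 12  3

After move 2 (D):
 7  8  1 11
13  4  9  5
10  6 14 15
 0  2 12  3

After move 3 (D):
 7  8  1 11
13  4  9  5
10  6 14 15
 0  2 12  3

Answer:  7  8  1 11
13  4  9  5
10  6 14 15
 0  2 12  3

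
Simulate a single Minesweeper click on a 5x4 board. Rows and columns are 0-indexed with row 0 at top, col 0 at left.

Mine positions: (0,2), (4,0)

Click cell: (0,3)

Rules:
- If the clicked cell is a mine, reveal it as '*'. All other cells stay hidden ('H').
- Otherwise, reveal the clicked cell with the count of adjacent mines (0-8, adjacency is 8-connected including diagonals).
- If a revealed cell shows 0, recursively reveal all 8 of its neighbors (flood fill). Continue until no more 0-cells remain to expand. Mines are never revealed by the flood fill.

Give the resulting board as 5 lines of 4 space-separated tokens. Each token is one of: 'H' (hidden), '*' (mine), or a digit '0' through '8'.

H H H 1
H H H H
H H H H
H H H H
H H H H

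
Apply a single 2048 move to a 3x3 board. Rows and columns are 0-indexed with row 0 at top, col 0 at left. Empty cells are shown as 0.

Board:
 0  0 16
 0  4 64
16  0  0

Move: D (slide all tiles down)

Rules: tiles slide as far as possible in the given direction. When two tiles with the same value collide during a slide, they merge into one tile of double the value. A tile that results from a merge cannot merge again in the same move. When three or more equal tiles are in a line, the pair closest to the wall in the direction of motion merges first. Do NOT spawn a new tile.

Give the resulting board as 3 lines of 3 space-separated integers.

Slide down:
col 0: [0, 0, 16] -> [0, 0, 16]
col 1: [0, 4, 0] -> [0, 0, 4]
col 2: [16, 64, 0] -> [0, 16, 64]

Answer:  0  0  0
 0  0 16
16  4 64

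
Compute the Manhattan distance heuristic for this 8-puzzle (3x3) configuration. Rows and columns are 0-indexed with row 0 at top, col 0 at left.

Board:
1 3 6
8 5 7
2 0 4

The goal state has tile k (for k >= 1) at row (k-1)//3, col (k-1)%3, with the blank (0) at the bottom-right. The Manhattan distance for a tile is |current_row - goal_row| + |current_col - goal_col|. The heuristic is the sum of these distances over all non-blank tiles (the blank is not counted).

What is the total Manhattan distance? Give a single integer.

Answer: 13

Derivation:
Tile 1: at (0,0), goal (0,0), distance |0-0|+|0-0| = 0
Tile 3: at (0,1), goal (0,2), distance |0-0|+|1-2| = 1
Tile 6: at (0,2), goal (1,2), distance |0-1|+|2-2| = 1
Tile 8: at (1,0), goal (2,1), distance |1-2|+|0-1| = 2
Tile 5: at (1,1), goal (1,1), distance |1-1|+|1-1| = 0
Tile 7: at (1,2), goal (2,0), distance |1-2|+|2-0| = 3
Tile 2: at (2,0), goal (0,1), distance |2-0|+|0-1| = 3
Tile 4: at (2,2), goal (1,0), distance |2-1|+|2-0| = 3
Sum: 0 + 1 + 1 + 2 + 0 + 3 + 3 + 3 = 13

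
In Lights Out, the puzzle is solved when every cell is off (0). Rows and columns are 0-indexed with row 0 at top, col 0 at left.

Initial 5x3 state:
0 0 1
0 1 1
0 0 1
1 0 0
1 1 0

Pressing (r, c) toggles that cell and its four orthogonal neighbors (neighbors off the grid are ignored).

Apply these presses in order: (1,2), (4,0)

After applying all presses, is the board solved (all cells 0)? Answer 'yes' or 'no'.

Answer: yes

Derivation:
After press 1 at (1,2):
0 0 0
0 0 0
0 0 0
1 0 0
1 1 0

After press 2 at (4,0):
0 0 0
0 0 0
0 0 0
0 0 0
0 0 0

Lights still on: 0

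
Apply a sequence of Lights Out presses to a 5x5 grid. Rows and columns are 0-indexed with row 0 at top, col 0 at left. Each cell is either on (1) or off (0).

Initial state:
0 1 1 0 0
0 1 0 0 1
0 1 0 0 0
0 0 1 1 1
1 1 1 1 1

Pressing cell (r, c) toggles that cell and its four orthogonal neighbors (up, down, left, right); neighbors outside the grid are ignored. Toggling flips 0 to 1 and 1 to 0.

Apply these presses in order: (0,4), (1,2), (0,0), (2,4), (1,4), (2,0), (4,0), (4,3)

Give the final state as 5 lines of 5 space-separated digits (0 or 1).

Answer: 1 0 0 1 0
0 0 1 0 0
1 0 1 1 0
0 0 1 0 0
0 0 0 0 0

Derivation:
After press 1 at (0,4):
0 1 1 1 1
0 1 0 0 0
0 1 0 0 0
0 0 1 1 1
1 1 1 1 1

After press 2 at (1,2):
0 1 0 1 1
0 0 1 1 0
0 1 1 0 0
0 0 1 1 1
1 1 1 1 1

After press 3 at (0,0):
1 0 0 1 1
1 0 1 1 0
0 1 1 0 0
0 0 1 1 1
1 1 1 1 1

After press 4 at (2,4):
1 0 0 1 1
1 0 1 1 1
0 1 1 1 1
0 0 1 1 0
1 1 1 1 1

After press 5 at (1,4):
1 0 0 1 0
1 0 1 0 0
0 1 1 1 0
0 0 1 1 0
1 1 1 1 1

After press 6 at (2,0):
1 0 0 1 0
0 0 1 0 0
1 0 1 1 0
1 0 1 1 0
1 1 1 1 1

After press 7 at (4,0):
1 0 0 1 0
0 0 1 0 0
1 0 1 1 0
0 0 1 1 0
0 0 1 1 1

After press 8 at (4,3):
1 0 0 1 0
0 0 1 0 0
1 0 1 1 0
0 0 1 0 0
0 0 0 0 0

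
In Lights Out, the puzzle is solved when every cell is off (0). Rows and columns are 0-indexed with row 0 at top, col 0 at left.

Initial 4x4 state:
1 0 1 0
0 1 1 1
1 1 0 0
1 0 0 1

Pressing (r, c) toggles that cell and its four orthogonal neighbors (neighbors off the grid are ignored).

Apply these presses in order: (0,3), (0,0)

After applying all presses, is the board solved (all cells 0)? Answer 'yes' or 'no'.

Answer: no

Derivation:
After press 1 at (0,3):
1 0 0 1
0 1 1 0
1 1 0 0
1 0 0 1

After press 2 at (0,0):
0 1 0 1
1 1 1 0
1 1 0 0
1 0 0 1

Lights still on: 9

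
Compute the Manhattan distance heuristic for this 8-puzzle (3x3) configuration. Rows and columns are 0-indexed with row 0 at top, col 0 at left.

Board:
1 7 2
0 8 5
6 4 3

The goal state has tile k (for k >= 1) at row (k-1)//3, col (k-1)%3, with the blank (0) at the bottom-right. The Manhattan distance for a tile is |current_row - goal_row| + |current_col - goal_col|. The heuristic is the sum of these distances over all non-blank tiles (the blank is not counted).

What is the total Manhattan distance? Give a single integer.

Answer: 13

Derivation:
Tile 1: (0,0)->(0,0) = 0
Tile 7: (0,1)->(2,0) = 3
Tile 2: (0,2)->(0,1) = 1
Tile 8: (1,1)->(2,1) = 1
Tile 5: (1,2)->(1,1) = 1
Tile 6: (2,0)->(1,2) = 3
Tile 4: (2,1)->(1,0) = 2
Tile 3: (2,2)->(0,2) = 2
Sum: 0 + 3 + 1 + 1 + 1 + 3 + 2 + 2 = 13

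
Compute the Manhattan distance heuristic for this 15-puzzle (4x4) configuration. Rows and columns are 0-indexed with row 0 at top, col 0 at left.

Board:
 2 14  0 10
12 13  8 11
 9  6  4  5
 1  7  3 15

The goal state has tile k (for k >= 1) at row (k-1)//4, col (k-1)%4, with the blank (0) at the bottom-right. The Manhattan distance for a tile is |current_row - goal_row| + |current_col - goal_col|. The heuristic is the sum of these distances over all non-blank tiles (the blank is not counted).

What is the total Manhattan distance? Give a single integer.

Answer: 36

Derivation:
Tile 2: at (0,0), goal (0,1), distance |0-0|+|0-1| = 1
Tile 14: at (0,1), goal (3,1), distance |0-3|+|1-1| = 3
Tile 10: at (0,3), goal (2,1), distance |0-2|+|3-1| = 4
Tile 12: at (1,0), goal (2,3), distance |1-2|+|0-3| = 4
Tile 13: at (1,1), goal (3,0), distance |1-3|+|1-0| = 3
Tile 8: at (1,2), goal (1,3), distance |1-1|+|2-3| = 1
Tile 11: at (1,3), goal (2,2), distance |1-2|+|3-2| = 2
Tile 9: at (2,0), goal (2,0), distance |2-2|+|0-0| = 0
Tile 6: at (2,1), goal (1,1), distance |2-1|+|1-1| = 1
Tile 4: at (2,2), goal (0,3), distance |2-0|+|2-3| = 3
Tile 5: at (2,3), goal (1,0), distance |2-1|+|3-0| = 4
Tile 1: at (3,0), goal (0,0), distance |3-0|+|0-0| = 3
Tile 7: at (3,1), goal (1,2), distance |3-1|+|1-2| = 3
Tile 3: at (3,2), goal (0,2), distance |3-0|+|2-2| = 3
Tile 15: at (3,3), goal (3,2), distance |3-3|+|3-2| = 1
Sum: 1 + 3 + 4 + 4 + 3 + 1 + 2 + 0 + 1 + 3 + 4 + 3 + 3 + 3 + 1 = 36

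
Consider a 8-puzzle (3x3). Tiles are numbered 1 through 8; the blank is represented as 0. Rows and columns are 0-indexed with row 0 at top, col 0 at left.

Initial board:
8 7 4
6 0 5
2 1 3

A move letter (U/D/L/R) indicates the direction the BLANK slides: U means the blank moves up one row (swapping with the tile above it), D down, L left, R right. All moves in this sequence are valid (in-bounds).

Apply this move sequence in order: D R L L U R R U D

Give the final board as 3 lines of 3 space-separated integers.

After move 1 (D):
8 7 4
6 1 5
2 0 3

After move 2 (R):
8 7 4
6 1 5
2 3 0

After move 3 (L):
8 7 4
6 1 5
2 0 3

After move 4 (L):
8 7 4
6 1 5
0 2 3

After move 5 (U):
8 7 4
0 1 5
6 2 3

After move 6 (R):
8 7 4
1 0 5
6 2 3

After move 7 (R):
8 7 4
1 5 0
6 2 3

After move 8 (U):
8 7 0
1 5 4
6 2 3

After move 9 (D):
8 7 4
1 5 0
6 2 3

Answer: 8 7 4
1 5 0
6 2 3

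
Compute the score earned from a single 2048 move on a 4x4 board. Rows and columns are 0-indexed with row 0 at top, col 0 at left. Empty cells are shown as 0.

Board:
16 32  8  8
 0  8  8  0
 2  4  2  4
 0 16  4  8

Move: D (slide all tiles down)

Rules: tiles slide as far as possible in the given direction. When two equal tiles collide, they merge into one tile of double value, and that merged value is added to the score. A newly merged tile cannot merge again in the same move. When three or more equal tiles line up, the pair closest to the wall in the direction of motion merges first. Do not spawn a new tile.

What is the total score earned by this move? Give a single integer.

Answer: 16

Derivation:
Slide down:
col 0: [16, 0, 2, 0] -> [0, 0, 16, 2]  score +0 (running 0)
col 1: [32, 8, 4, 16] -> [32, 8, 4, 16]  score +0 (running 0)
col 2: [8, 8, 2, 4] -> [0, 16, 2, 4]  score +16 (running 16)
col 3: [8, 0, 4, 8] -> [0, 8, 4, 8]  score +0 (running 16)
Board after move:
 0 32  0  0
 0  8 16  8
16  4  2  4
 2 16  4  8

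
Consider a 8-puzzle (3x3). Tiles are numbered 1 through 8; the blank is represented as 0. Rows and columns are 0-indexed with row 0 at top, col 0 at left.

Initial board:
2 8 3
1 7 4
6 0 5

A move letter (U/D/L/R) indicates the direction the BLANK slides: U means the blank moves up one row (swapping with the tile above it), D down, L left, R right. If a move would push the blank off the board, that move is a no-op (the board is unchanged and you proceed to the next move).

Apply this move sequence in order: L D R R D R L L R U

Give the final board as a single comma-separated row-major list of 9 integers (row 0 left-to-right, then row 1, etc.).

After move 1 (L):
2 8 3
1 7 4
0 6 5

After move 2 (D):
2 8 3
1 7 4
0 6 5

After move 3 (R):
2 8 3
1 7 4
6 0 5

After move 4 (R):
2 8 3
1 7 4
6 5 0

After move 5 (D):
2 8 3
1 7 4
6 5 0

After move 6 (R):
2 8 3
1 7 4
6 5 0

After move 7 (L):
2 8 3
1 7 4
6 0 5

After move 8 (L):
2 8 3
1 7 4
0 6 5

After move 9 (R):
2 8 3
1 7 4
6 0 5

After move 10 (U):
2 8 3
1 0 4
6 7 5

Answer: 2, 8, 3, 1, 0, 4, 6, 7, 5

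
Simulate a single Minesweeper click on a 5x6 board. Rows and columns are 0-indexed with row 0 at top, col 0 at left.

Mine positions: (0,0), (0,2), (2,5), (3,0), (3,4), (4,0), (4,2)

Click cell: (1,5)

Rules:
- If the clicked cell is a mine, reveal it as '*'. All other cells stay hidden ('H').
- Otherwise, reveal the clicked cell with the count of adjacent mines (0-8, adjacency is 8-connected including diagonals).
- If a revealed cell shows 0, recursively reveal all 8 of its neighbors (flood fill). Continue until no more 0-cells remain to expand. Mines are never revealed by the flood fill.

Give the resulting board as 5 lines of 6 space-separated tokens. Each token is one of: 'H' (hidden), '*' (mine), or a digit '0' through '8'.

H H H H H H
H H H H H 1
H H H H H H
H H H H H H
H H H H H H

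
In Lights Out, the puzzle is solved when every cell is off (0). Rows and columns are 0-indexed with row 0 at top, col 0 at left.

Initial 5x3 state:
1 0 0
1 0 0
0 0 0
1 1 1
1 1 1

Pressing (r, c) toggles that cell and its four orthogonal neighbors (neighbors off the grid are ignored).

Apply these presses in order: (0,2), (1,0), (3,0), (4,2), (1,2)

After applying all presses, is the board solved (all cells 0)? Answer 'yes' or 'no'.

After press 1 at (0,2):
1 1 1
1 0 1
0 0 0
1 1 1
1 1 1

After press 2 at (1,0):
0 1 1
0 1 1
1 0 0
1 1 1
1 1 1

After press 3 at (3,0):
0 1 1
0 1 1
0 0 0
0 0 1
0 1 1

After press 4 at (4,2):
0 1 1
0 1 1
0 0 0
0 0 0
0 0 0

After press 5 at (1,2):
0 1 0
0 0 0
0 0 1
0 0 0
0 0 0

Lights still on: 2

Answer: no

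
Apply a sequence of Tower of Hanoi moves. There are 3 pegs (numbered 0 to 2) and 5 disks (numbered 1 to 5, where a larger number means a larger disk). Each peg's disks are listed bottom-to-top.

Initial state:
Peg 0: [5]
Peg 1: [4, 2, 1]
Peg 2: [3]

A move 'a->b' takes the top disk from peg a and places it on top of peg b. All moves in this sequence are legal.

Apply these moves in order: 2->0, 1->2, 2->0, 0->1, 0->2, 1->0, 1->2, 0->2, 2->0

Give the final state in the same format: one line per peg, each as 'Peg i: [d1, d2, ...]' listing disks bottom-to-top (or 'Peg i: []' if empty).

After move 1 (2->0):
Peg 0: [5, 3]
Peg 1: [4, 2, 1]
Peg 2: []

After move 2 (1->2):
Peg 0: [5, 3]
Peg 1: [4, 2]
Peg 2: [1]

After move 3 (2->0):
Peg 0: [5, 3, 1]
Peg 1: [4, 2]
Peg 2: []

After move 4 (0->1):
Peg 0: [5, 3]
Peg 1: [4, 2, 1]
Peg 2: []

After move 5 (0->2):
Peg 0: [5]
Peg 1: [4, 2, 1]
Peg 2: [3]

After move 6 (1->0):
Peg 0: [5, 1]
Peg 1: [4, 2]
Peg 2: [3]

After move 7 (1->2):
Peg 0: [5, 1]
Peg 1: [4]
Peg 2: [3, 2]

After move 8 (0->2):
Peg 0: [5]
Peg 1: [4]
Peg 2: [3, 2, 1]

After move 9 (2->0):
Peg 0: [5, 1]
Peg 1: [4]
Peg 2: [3, 2]

Answer: Peg 0: [5, 1]
Peg 1: [4]
Peg 2: [3, 2]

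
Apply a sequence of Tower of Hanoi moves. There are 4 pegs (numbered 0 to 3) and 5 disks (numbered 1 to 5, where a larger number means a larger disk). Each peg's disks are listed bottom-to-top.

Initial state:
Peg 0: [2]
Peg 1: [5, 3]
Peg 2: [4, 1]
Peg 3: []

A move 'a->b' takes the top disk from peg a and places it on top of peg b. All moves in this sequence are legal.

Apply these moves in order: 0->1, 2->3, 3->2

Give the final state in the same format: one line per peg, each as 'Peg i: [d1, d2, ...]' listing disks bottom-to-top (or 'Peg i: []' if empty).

After move 1 (0->1):
Peg 0: []
Peg 1: [5, 3, 2]
Peg 2: [4, 1]
Peg 3: []

After move 2 (2->3):
Peg 0: []
Peg 1: [5, 3, 2]
Peg 2: [4]
Peg 3: [1]

After move 3 (3->2):
Peg 0: []
Peg 1: [5, 3, 2]
Peg 2: [4, 1]
Peg 3: []

Answer: Peg 0: []
Peg 1: [5, 3, 2]
Peg 2: [4, 1]
Peg 3: []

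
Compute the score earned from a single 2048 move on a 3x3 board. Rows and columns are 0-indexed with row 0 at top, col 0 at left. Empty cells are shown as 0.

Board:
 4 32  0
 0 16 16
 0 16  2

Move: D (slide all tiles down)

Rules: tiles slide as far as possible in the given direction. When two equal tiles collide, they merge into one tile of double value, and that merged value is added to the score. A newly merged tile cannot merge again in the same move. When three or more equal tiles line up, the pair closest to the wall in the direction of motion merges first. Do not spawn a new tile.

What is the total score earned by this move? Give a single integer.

Answer: 32

Derivation:
Slide down:
col 0: [4, 0, 0] -> [0, 0, 4]  score +0 (running 0)
col 1: [32, 16, 16] -> [0, 32, 32]  score +32 (running 32)
col 2: [0, 16, 2] -> [0, 16, 2]  score +0 (running 32)
Board after move:
 0  0  0
 0 32 16
 4 32  2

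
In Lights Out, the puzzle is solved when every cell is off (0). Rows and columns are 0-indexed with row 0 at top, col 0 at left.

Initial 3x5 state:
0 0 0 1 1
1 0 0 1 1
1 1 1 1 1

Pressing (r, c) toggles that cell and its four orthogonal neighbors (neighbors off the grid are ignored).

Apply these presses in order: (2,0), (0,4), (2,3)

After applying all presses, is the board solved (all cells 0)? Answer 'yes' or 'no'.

Answer: yes

Derivation:
After press 1 at (2,0):
0 0 0 1 1
0 0 0 1 1
0 0 1 1 1

After press 2 at (0,4):
0 0 0 0 0
0 0 0 1 0
0 0 1 1 1

After press 3 at (2,3):
0 0 0 0 0
0 0 0 0 0
0 0 0 0 0

Lights still on: 0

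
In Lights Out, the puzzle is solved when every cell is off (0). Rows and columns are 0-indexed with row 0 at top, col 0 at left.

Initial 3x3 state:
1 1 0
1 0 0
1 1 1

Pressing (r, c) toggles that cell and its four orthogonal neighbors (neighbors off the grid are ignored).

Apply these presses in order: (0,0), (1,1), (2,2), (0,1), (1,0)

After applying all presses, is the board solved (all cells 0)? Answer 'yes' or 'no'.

Answer: no

Derivation:
After press 1 at (0,0):
0 0 0
0 0 0
1 1 1

After press 2 at (1,1):
0 1 0
1 1 1
1 0 1

After press 3 at (2,2):
0 1 0
1 1 0
1 1 0

After press 4 at (0,1):
1 0 1
1 0 0
1 1 0

After press 5 at (1,0):
0 0 1
0 1 0
0 1 0

Lights still on: 3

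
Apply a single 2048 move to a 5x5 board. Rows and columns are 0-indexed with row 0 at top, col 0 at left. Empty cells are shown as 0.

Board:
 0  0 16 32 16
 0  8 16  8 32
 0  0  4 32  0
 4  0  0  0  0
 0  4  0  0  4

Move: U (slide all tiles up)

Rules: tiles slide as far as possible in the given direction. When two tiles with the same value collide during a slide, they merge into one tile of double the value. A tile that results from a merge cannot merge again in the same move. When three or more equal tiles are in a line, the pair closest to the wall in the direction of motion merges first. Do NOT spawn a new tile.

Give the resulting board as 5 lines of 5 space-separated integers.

Slide up:
col 0: [0, 0, 0, 4, 0] -> [4, 0, 0, 0, 0]
col 1: [0, 8, 0, 0, 4] -> [8, 4, 0, 0, 0]
col 2: [16, 16, 4, 0, 0] -> [32, 4, 0, 0, 0]
col 3: [32, 8, 32, 0, 0] -> [32, 8, 32, 0, 0]
col 4: [16, 32, 0, 0, 4] -> [16, 32, 4, 0, 0]

Answer:  4  8 32 32 16
 0  4  4  8 32
 0  0  0 32  4
 0  0  0  0  0
 0  0  0  0  0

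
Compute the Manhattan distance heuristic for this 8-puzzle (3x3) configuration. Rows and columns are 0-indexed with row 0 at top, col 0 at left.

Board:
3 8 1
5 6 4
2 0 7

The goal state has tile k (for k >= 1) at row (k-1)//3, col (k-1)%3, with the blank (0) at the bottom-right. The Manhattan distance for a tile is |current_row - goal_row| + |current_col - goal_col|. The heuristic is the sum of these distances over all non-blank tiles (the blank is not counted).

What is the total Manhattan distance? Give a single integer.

Answer: 15

Derivation:
Tile 3: (0,0)->(0,2) = 2
Tile 8: (0,1)->(2,1) = 2
Tile 1: (0,2)->(0,0) = 2
Tile 5: (1,0)->(1,1) = 1
Tile 6: (1,1)->(1,2) = 1
Tile 4: (1,2)->(1,0) = 2
Tile 2: (2,0)->(0,1) = 3
Tile 7: (2,2)->(2,0) = 2
Sum: 2 + 2 + 2 + 1 + 1 + 2 + 3 + 2 = 15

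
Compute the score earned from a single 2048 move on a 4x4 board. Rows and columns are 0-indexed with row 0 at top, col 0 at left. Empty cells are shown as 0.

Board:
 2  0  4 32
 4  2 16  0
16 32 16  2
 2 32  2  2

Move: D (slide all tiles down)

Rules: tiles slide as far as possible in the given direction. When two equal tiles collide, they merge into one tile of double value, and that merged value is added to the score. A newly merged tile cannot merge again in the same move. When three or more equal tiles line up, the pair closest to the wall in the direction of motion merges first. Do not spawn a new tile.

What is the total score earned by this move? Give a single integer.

Answer: 100

Derivation:
Slide down:
col 0: [2, 4, 16, 2] -> [2, 4, 16, 2]  score +0 (running 0)
col 1: [0, 2, 32, 32] -> [0, 0, 2, 64]  score +64 (running 64)
col 2: [4, 16, 16, 2] -> [0, 4, 32, 2]  score +32 (running 96)
col 3: [32, 0, 2, 2] -> [0, 0, 32, 4]  score +4 (running 100)
Board after move:
 2  0  0  0
 4  0  4  0
16  2 32 32
 2 64  2  4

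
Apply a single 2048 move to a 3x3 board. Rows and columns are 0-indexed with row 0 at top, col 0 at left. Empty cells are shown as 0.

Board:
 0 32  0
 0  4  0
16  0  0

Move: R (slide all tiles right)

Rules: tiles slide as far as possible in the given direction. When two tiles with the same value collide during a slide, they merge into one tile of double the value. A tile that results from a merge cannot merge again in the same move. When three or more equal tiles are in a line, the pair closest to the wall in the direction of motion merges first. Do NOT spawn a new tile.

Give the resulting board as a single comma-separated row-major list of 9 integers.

Slide right:
row 0: [0, 32, 0] -> [0, 0, 32]
row 1: [0, 4, 0] -> [0, 0, 4]
row 2: [16, 0, 0] -> [0, 0, 16]

Answer: 0, 0, 32, 0, 0, 4, 0, 0, 16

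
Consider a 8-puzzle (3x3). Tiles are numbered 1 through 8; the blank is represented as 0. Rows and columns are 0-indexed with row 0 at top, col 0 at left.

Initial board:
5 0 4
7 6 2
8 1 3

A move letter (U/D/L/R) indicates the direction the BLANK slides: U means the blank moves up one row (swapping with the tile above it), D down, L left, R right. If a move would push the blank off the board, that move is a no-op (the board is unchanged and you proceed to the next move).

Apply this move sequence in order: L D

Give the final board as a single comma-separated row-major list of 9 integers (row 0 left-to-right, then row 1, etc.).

After move 1 (L):
0 5 4
7 6 2
8 1 3

After move 2 (D):
7 5 4
0 6 2
8 1 3

Answer: 7, 5, 4, 0, 6, 2, 8, 1, 3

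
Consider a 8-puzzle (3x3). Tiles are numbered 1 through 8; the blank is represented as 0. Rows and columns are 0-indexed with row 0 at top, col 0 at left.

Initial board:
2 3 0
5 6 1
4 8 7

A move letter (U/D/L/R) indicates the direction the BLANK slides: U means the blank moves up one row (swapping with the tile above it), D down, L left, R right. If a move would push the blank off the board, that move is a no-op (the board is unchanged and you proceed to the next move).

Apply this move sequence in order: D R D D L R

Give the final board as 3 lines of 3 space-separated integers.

After move 1 (D):
2 3 1
5 6 0
4 8 7

After move 2 (R):
2 3 1
5 6 0
4 8 7

After move 3 (D):
2 3 1
5 6 7
4 8 0

After move 4 (D):
2 3 1
5 6 7
4 8 0

After move 5 (L):
2 3 1
5 6 7
4 0 8

After move 6 (R):
2 3 1
5 6 7
4 8 0

Answer: 2 3 1
5 6 7
4 8 0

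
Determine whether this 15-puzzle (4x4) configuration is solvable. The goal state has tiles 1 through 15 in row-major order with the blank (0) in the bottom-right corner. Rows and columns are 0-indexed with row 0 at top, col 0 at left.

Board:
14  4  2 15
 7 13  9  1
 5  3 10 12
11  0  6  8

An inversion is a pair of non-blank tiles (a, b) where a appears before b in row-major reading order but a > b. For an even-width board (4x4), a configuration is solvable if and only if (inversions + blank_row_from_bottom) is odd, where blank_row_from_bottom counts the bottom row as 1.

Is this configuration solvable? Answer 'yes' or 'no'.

Answer: yes

Derivation:
Inversions: 54
Blank is in row 3 (0-indexed from top), which is row 1 counting from the bottom (bottom = 1).
54 + 1 = 55, which is odd, so the puzzle is solvable.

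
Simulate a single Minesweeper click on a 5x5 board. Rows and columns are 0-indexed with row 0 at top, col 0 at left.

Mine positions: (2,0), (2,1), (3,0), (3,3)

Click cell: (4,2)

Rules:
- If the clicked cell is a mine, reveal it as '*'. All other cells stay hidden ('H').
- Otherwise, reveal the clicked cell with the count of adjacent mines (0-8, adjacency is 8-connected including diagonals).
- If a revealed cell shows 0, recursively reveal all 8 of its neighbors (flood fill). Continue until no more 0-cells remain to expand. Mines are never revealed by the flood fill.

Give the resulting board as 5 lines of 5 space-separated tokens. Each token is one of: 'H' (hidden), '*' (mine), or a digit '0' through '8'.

H H H H H
H H H H H
H H H H H
H H H H H
H H 1 H H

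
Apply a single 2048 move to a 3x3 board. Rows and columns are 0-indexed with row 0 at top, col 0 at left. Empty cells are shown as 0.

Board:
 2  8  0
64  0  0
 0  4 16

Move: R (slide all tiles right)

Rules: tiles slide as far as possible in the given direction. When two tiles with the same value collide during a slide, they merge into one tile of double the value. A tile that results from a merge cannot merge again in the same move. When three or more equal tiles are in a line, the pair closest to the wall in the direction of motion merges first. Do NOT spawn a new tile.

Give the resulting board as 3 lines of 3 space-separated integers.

Answer:  0  2  8
 0  0 64
 0  4 16

Derivation:
Slide right:
row 0: [2, 8, 0] -> [0, 2, 8]
row 1: [64, 0, 0] -> [0, 0, 64]
row 2: [0, 4, 16] -> [0, 4, 16]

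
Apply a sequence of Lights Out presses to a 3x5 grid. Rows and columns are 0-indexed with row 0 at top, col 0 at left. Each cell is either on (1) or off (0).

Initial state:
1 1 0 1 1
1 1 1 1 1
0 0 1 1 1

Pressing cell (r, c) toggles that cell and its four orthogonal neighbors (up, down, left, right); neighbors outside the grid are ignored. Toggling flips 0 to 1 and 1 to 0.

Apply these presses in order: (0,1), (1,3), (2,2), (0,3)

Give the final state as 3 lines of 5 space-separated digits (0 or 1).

After press 1 at (0,1):
0 0 1 1 1
1 0 1 1 1
0 0 1 1 1

After press 2 at (1,3):
0 0 1 0 1
1 0 0 0 0
0 0 1 0 1

After press 3 at (2,2):
0 0 1 0 1
1 0 1 0 0
0 1 0 1 1

After press 4 at (0,3):
0 0 0 1 0
1 0 1 1 0
0 1 0 1 1

Answer: 0 0 0 1 0
1 0 1 1 0
0 1 0 1 1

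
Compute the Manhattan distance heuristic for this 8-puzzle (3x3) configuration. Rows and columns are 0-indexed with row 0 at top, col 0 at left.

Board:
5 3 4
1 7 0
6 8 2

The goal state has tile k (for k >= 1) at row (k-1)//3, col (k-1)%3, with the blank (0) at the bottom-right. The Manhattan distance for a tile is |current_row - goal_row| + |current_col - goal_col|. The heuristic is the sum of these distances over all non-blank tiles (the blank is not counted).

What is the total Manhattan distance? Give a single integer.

Tile 5: (0,0)->(1,1) = 2
Tile 3: (0,1)->(0,2) = 1
Tile 4: (0,2)->(1,0) = 3
Tile 1: (1,0)->(0,0) = 1
Tile 7: (1,1)->(2,0) = 2
Tile 6: (2,0)->(1,2) = 3
Tile 8: (2,1)->(2,1) = 0
Tile 2: (2,2)->(0,1) = 3
Sum: 2 + 1 + 3 + 1 + 2 + 3 + 0 + 3 = 15

Answer: 15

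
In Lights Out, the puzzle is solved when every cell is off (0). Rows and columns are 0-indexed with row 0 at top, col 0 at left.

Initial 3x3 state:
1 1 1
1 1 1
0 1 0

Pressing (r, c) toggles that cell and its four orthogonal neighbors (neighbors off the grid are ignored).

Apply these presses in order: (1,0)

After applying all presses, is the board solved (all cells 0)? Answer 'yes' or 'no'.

Answer: no

Derivation:
After press 1 at (1,0):
0 1 1
0 0 1
1 1 0

Lights still on: 5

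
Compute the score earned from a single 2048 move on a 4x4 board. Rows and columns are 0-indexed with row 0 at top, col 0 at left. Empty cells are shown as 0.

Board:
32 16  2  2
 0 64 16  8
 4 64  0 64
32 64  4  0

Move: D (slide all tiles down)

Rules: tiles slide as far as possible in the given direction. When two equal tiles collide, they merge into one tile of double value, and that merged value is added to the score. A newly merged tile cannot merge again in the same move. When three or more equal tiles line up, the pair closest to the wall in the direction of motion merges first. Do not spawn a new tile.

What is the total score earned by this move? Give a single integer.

Slide down:
col 0: [32, 0, 4, 32] -> [0, 32, 4, 32]  score +0 (running 0)
col 1: [16, 64, 64, 64] -> [0, 16, 64, 128]  score +128 (running 128)
col 2: [2, 16, 0, 4] -> [0, 2, 16, 4]  score +0 (running 128)
col 3: [2, 8, 64, 0] -> [0, 2, 8, 64]  score +0 (running 128)
Board after move:
  0   0   0   0
 32  16   2   2
  4  64  16   8
 32 128   4  64

Answer: 128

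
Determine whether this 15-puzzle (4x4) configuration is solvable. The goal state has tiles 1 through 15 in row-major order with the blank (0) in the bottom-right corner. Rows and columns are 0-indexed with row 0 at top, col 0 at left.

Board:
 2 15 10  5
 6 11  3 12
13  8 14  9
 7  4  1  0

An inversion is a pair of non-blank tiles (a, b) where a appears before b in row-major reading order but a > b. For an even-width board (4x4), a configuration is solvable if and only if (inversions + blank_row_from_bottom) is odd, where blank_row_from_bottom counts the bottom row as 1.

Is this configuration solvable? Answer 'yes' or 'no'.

Inversions: 58
Blank is in row 3 (0-indexed from top), which is row 1 counting from the bottom (bottom = 1).
58 + 1 = 59, which is odd, so the puzzle is solvable.

Answer: yes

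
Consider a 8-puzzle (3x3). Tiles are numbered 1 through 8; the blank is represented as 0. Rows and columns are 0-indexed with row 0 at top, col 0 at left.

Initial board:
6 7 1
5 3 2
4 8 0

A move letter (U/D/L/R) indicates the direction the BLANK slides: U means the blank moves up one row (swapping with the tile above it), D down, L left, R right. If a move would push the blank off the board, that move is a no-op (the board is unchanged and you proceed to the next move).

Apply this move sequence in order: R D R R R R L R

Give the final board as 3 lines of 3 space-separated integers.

Answer: 6 7 1
5 3 2
4 8 0

Derivation:
After move 1 (R):
6 7 1
5 3 2
4 8 0

After move 2 (D):
6 7 1
5 3 2
4 8 0

After move 3 (R):
6 7 1
5 3 2
4 8 0

After move 4 (R):
6 7 1
5 3 2
4 8 0

After move 5 (R):
6 7 1
5 3 2
4 8 0

After move 6 (R):
6 7 1
5 3 2
4 8 0

After move 7 (L):
6 7 1
5 3 2
4 0 8

After move 8 (R):
6 7 1
5 3 2
4 8 0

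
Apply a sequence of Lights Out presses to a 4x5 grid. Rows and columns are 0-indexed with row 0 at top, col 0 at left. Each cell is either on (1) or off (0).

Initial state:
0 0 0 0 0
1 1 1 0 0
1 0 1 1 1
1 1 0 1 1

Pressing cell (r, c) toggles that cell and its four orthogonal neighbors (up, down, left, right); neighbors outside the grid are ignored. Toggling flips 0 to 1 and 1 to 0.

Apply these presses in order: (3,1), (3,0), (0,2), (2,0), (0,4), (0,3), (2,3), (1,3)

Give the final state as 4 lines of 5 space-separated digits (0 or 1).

Answer: 0 1 0 0 0
0 1 1 1 0
1 0 0 1 0
0 1 1 0 1

Derivation:
After press 1 at (3,1):
0 0 0 0 0
1 1 1 0 0
1 1 1 1 1
0 0 1 1 1

After press 2 at (3,0):
0 0 0 0 0
1 1 1 0 0
0 1 1 1 1
1 1 1 1 1

After press 3 at (0,2):
0 1 1 1 0
1 1 0 0 0
0 1 1 1 1
1 1 1 1 1

After press 4 at (2,0):
0 1 1 1 0
0 1 0 0 0
1 0 1 1 1
0 1 1 1 1

After press 5 at (0,4):
0 1 1 0 1
0 1 0 0 1
1 0 1 1 1
0 1 1 1 1

After press 6 at (0,3):
0 1 0 1 0
0 1 0 1 1
1 0 1 1 1
0 1 1 1 1

After press 7 at (2,3):
0 1 0 1 0
0 1 0 0 1
1 0 0 0 0
0 1 1 0 1

After press 8 at (1,3):
0 1 0 0 0
0 1 1 1 0
1 0 0 1 0
0 1 1 0 1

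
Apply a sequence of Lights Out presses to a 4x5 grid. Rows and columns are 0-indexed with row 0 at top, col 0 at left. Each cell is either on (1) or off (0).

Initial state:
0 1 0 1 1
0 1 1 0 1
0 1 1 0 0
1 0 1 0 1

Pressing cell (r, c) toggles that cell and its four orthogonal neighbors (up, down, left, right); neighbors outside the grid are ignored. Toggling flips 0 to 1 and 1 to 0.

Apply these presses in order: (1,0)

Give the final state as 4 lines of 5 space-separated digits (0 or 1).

After press 1 at (1,0):
1 1 0 1 1
1 0 1 0 1
1 1 1 0 0
1 0 1 0 1

Answer: 1 1 0 1 1
1 0 1 0 1
1 1 1 0 0
1 0 1 0 1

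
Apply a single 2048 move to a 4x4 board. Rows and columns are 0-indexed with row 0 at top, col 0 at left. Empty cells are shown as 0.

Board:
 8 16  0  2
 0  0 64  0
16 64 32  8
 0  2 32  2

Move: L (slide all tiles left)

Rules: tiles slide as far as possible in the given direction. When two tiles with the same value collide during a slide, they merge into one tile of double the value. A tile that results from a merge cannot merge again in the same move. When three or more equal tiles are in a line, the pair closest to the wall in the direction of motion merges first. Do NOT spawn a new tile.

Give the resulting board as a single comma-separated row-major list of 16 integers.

Slide left:
row 0: [8, 16, 0, 2] -> [8, 16, 2, 0]
row 1: [0, 0, 64, 0] -> [64, 0, 0, 0]
row 2: [16, 64, 32, 8] -> [16, 64, 32, 8]
row 3: [0, 2, 32, 2] -> [2, 32, 2, 0]

Answer: 8, 16, 2, 0, 64, 0, 0, 0, 16, 64, 32, 8, 2, 32, 2, 0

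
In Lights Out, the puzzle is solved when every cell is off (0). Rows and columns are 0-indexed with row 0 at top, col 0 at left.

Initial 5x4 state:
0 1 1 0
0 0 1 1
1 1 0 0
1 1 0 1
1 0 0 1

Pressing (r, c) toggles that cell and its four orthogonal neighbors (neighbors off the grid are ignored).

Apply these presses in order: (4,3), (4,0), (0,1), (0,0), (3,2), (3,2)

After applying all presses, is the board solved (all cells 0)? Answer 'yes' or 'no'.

Answer: no

Derivation:
After press 1 at (4,3):
0 1 1 0
0 0 1 1
1 1 0 0
1 1 0 0
1 0 1 0

After press 2 at (4,0):
0 1 1 0
0 0 1 1
1 1 0 0
0 1 0 0
0 1 1 0

After press 3 at (0,1):
1 0 0 0
0 1 1 1
1 1 0 0
0 1 0 0
0 1 1 0

After press 4 at (0,0):
0 1 0 0
1 1 1 1
1 1 0 0
0 1 0 0
0 1 1 0

After press 5 at (3,2):
0 1 0 0
1 1 1 1
1 1 1 0
0 0 1 1
0 1 0 0

After press 6 at (3,2):
0 1 0 0
1 1 1 1
1 1 0 0
0 1 0 0
0 1 1 0

Lights still on: 10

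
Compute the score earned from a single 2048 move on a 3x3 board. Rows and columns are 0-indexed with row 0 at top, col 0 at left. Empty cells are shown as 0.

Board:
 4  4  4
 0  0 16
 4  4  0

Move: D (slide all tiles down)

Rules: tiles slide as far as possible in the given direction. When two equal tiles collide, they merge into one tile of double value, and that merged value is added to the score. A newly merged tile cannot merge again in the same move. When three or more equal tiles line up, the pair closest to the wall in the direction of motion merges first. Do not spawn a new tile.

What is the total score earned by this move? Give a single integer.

Slide down:
col 0: [4, 0, 4] -> [0, 0, 8]  score +8 (running 8)
col 1: [4, 0, 4] -> [0, 0, 8]  score +8 (running 16)
col 2: [4, 16, 0] -> [0, 4, 16]  score +0 (running 16)
Board after move:
 0  0  0
 0  0  4
 8  8 16

Answer: 16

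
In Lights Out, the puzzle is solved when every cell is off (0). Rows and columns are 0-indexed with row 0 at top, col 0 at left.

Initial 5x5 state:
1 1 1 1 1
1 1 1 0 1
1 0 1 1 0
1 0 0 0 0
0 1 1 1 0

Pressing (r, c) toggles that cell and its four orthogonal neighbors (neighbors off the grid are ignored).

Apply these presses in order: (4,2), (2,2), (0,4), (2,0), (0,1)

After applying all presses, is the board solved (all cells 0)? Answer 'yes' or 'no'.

After press 1 at (4,2):
1 1 1 1 1
1 1 1 0 1
1 0 1 1 0
1 0 1 0 0
0 0 0 0 0

After press 2 at (2,2):
1 1 1 1 1
1 1 0 0 1
1 1 0 0 0
1 0 0 0 0
0 0 0 0 0

After press 3 at (0,4):
1 1 1 0 0
1 1 0 0 0
1 1 0 0 0
1 0 0 0 0
0 0 0 0 0

After press 4 at (2,0):
1 1 1 0 0
0 1 0 0 0
0 0 0 0 0
0 0 0 0 0
0 0 0 0 0

After press 5 at (0,1):
0 0 0 0 0
0 0 0 0 0
0 0 0 0 0
0 0 0 0 0
0 0 0 0 0

Lights still on: 0

Answer: yes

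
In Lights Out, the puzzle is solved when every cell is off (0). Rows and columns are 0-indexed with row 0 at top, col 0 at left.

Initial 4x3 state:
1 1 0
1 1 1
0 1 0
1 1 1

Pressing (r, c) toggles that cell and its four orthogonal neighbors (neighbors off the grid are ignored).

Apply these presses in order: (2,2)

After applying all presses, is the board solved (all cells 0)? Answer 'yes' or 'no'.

After press 1 at (2,2):
1 1 0
1 1 0
0 0 1
1 1 0

Lights still on: 7

Answer: no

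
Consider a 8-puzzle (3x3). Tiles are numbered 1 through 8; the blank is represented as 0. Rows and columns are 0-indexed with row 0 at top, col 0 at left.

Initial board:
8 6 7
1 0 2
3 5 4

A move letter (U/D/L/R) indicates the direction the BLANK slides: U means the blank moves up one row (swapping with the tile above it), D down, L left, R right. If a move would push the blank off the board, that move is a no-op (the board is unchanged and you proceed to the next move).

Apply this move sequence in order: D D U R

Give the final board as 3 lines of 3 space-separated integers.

Answer: 8 6 7
1 2 0
3 5 4

Derivation:
After move 1 (D):
8 6 7
1 5 2
3 0 4

After move 2 (D):
8 6 7
1 5 2
3 0 4

After move 3 (U):
8 6 7
1 0 2
3 5 4

After move 4 (R):
8 6 7
1 2 0
3 5 4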